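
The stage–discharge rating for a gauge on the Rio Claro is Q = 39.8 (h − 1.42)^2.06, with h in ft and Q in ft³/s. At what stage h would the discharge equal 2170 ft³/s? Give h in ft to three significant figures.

8.39 ft

h − h₀ = (Q/C)^(1/b) = (2170/39.8)^(1/2.06) = 6.966 ft
h = 1.42 + 6.966 = 8.386 ft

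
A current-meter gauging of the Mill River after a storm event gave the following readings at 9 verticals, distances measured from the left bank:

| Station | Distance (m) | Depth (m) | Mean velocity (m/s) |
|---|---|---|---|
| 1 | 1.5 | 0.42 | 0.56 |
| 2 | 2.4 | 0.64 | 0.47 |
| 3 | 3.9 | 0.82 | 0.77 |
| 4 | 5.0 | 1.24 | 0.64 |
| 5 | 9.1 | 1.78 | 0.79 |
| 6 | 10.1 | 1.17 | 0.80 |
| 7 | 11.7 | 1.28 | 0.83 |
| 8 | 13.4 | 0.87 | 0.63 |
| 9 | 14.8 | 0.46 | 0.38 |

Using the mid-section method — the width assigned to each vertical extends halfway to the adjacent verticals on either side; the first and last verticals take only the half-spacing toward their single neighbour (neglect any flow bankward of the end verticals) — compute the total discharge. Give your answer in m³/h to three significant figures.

w_1 = (2.4 − 1.5)/2 = 0.45 m; q_1 = 0.56 × 0.42 × 0.45 = 0.1058 m³/s
w_2 = (3.9 − 1.5)/2 = 1.2 m; q_2 = 0.47 × 0.64 × 1.2 = 0.3610 m³/s
w_3 = (5.0 − 2.4)/2 = 1.3 m; q_3 = 0.77 × 0.82 × 1.3 = 0.8208 m³/s
w_4 = (9.1 − 3.9)/2 = 2.6 m; q_4 = 0.64 × 1.24 × 2.6 = 2.063 m³/s
w_5 = (10.1 − 5.0)/2 = 2.55 m; q_5 = 0.79 × 1.78 × 2.55 = 3.586 m³/s
w_6 = (11.7 − 9.1)/2 = 1.3 m; q_6 = 0.80 × 1.17 × 1.3 = 1.217 m³/s
w_7 = (13.4 − 10.1)/2 = 1.65 m; q_7 = 0.83 × 1.28 × 1.65 = 1.753 m³/s
w_8 = (14.8 − 11.7)/2 = 1.55 m; q_8 = 0.63 × 0.87 × 1.55 = 0.8496 m³/s
w_9 = (14.8 − 13.4)/2 = 0.7 m; q_9 = 0.38 × 0.46 × 0.7 = 0.1224 m³/s
Q = Σ qᵢ = 10.88 m³/s
= 10.88 × 3600 = 39160 m³/h

39200 m³/h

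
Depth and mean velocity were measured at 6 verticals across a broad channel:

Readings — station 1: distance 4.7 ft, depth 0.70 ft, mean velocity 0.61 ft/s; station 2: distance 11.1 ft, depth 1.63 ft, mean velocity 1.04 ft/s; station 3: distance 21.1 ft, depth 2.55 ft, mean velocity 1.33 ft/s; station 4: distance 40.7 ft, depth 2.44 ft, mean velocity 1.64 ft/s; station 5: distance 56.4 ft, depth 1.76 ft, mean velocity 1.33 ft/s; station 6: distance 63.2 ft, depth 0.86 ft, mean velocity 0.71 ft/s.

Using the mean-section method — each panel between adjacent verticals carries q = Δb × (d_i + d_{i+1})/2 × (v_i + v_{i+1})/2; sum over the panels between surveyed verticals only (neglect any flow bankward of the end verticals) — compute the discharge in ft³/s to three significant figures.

Panel 1-2: Δb = 6.4 ft, d̄ = (0.70+1.63)/2 = 1.165, v̄ = (0.61+1.04)/2 = 0.825 → q = 6.4×1.165×0.825 = 6.151 ft³/s
Panel 2-3: Δb = 10 ft, d̄ = (1.63+2.55)/2 = 2.09, v̄ = (1.04+1.33)/2 = 1.185 → q = 10×2.09×1.185 = 24.77 ft³/s
Panel 3-4: Δb = 19.6 ft, d̄ = (2.55+2.44)/2 = 2.495, v̄ = (1.33+1.64)/2 = 1.485 → q = 19.6×2.495×1.485 = 72.62 ft³/s
Panel 4-5: Δb = 15.7 ft, d̄ = (2.44+1.76)/2 = 2.1, v̄ = (1.64+1.33)/2 = 1.485 → q = 15.7×2.1×1.485 = 48.96 ft³/s
Panel 5-6: Δb = 6.8 ft, d̄ = (1.76+0.86)/2 = 1.31, v̄ = (1.33+0.71)/2 = 1.02 → q = 6.8×1.31×1.02 = 9.086 ft³/s
Q = Σ q = 161.6 ft³/s

162 ft³/s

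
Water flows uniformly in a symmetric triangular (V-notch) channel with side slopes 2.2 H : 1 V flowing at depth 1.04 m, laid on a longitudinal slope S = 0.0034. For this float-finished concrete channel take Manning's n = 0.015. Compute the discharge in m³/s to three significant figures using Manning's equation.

5.62 m³/s

A = z·y² = 2.2×1.04² = 2.380 m²
P = 2y√(1+z²) = 2×1.04×√(1+2.2²) = 5.027 m
R = A/P = 2.380/5.027 = 0.4734 m
Q = (1/n)·A·R^(2/3)·S^(1/2) = (1/0.015) × 2.380 × 0.4734^(2/3) × 0.0034^(1/2) = 5.618 m³/s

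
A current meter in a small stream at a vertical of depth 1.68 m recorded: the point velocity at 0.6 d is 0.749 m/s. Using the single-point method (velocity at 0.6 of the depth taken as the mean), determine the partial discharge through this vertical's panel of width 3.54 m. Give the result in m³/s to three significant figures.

4.45 m³/s

v̄ = v₀.₆ = 0.749 m/s
q = v̄ × d × w = 0.7490 × 1.68 × 3.54 = 4.454 m³/s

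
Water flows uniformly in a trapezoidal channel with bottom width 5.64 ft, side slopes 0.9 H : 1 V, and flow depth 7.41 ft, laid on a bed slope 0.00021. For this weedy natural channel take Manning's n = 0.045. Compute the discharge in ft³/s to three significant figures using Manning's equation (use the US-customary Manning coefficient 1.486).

102 ft³/s

A = (b + z·y)·y = (5.64 + 0.9×7.41)×7.41 = 91.21 ft²
P = b + 2y√(1+z²) = 5.64 + 2×7.41×√(1+0.9²) = 25.58 ft
R = A/P = 91.21/25.58 = 3.566 ft
Q = (1.486/n)·A·R^(2/3)·S^(1/2) = (1.486/0.045) × 91.21 × 3.566^(2/3) × 0.00021^(1/2) = 101.9 ft³/s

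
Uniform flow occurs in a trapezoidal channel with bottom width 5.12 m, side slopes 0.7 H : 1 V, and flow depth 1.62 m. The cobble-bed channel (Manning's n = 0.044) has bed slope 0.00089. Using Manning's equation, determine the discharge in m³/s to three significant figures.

A = (b + z·y)·y = (5.12 + 0.7×1.62)×1.62 = 10.13 m²
P = b + 2y√(1+z²) = 5.12 + 2×1.62×√(1+0.7²) = 9.075 m
R = A/P = 10.13/9.075 = 1.116 m
Q = (1/n)·A·R^(2/3)·S^(1/2) = (1/0.044) × 10.13 × 1.116^(2/3) × 0.00089^(1/2) = 7.393 m³/s

7.39 m³/s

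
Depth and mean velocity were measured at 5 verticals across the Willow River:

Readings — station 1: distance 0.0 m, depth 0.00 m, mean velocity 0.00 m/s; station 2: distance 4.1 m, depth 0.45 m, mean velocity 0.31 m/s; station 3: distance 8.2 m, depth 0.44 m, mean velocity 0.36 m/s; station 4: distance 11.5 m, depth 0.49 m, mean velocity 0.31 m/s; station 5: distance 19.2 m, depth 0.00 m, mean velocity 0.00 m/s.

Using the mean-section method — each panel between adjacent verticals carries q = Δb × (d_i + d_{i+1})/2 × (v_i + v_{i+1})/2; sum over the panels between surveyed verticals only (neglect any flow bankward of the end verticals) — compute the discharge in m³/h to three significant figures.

5620 m³/h

Panel 1-2: Δb = 4.1 m, d̄ = (0.00+0.45)/2 = 0.225, v̄ = (0.00+0.31)/2 = 0.155 → q = 4.1×0.225×0.155 = 0.1430 m³/s
Panel 2-3: Δb = 4.1 m, d̄ = (0.45+0.44)/2 = 0.445, v̄ = (0.31+0.36)/2 = 0.335 → q = 4.1×0.445×0.335 = 0.6112 m³/s
Panel 3-4: Δb = 3.3 m, d̄ = (0.44+0.49)/2 = 0.465, v̄ = (0.36+0.31)/2 = 0.335 → q = 3.3×0.465×0.335 = 0.5141 m³/s
Panel 4-5: Δb = 7.7 m, d̄ = (0.49+0.00)/2 = 0.245, v̄ = (0.31+0.00)/2 = 0.155 → q = 7.7×0.245×0.155 = 0.2924 m³/s
Q = Σ q = 1.561 m³/s
= 1.561 × 3600 = 5618 m³/h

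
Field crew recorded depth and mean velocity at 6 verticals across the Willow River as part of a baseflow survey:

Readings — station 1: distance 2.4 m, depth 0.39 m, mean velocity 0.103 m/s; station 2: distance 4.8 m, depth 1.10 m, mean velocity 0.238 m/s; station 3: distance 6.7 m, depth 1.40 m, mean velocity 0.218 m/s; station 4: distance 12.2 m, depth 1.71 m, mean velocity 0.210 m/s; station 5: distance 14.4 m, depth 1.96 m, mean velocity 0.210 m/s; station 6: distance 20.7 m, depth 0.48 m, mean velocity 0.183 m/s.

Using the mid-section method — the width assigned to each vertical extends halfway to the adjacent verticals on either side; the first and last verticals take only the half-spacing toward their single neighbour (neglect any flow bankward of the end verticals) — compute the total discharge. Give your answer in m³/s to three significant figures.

w_1 = (4.8 − 2.4)/2 = 1.2 m; q_1 = 0.103 × 0.39 × 1.2 = 0.04820 m³/s
w_2 = (6.7 − 2.4)/2 = 2.15 m; q_2 = 0.238 × 1.10 × 2.15 = 0.5629 m³/s
w_3 = (12.2 − 4.8)/2 = 3.7 m; q_3 = 0.218 × 1.40 × 3.7 = 1.129 m³/s
w_4 = (14.4 − 6.7)/2 = 3.85 m; q_4 = 0.210 × 1.71 × 3.85 = 1.383 m³/s
w_5 = (20.7 − 12.2)/2 = 4.25 m; q_5 = 0.210 × 1.96 × 4.25 = 1.749 m³/s
w_6 = (20.7 − 14.4)/2 = 3.15 m; q_6 = 0.183 × 0.48 × 3.15 = 0.2767 m³/s
Q = Σ qᵢ = 5.149 m³/s

5.15 m³/s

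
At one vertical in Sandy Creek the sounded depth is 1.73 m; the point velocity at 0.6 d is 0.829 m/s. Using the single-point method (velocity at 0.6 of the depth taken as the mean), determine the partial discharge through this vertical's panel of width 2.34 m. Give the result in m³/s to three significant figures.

3.36 m³/s

v̄ = v₀.₆ = 0.829 m/s
q = v̄ × d × w = 0.8290 × 1.73 × 2.34 = 3.356 m³/s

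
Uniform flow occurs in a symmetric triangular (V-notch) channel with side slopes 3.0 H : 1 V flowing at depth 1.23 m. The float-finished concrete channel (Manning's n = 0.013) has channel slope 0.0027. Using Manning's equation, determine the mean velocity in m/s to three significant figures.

A = z·y² = 3.0×1.23² = 4.539 m²
P = 2y√(1+z²) = 2×1.23×√(1+3.0²) = 7.779 m
R = A/P = 4.539/7.779 = 0.5834 m
Q = (1/n)·A·R^(2/3)·S^(1/2) = (1/0.013) × 4.539 × 0.5834^(2/3) × 0.0027^(1/2) = 12.67 m³/s
V = Q/A = 12.67/4.539 = 2.791 m/s

2.79 m/s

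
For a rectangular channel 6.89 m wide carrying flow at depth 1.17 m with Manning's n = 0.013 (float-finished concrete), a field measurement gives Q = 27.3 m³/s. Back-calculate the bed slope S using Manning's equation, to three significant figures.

0.00232

A = b·y = 6.89 × 1.17 = 8.061 m²
P = b + 2y = 6.89 + 2×1.17 = 9.230 m
R = A/P = 8.061/9.230 = 0.8734 m
S = (Q·n / (1·A·R^(2/3)))² = (27.3×0.013 / (1×8.061×0.9137))² = 0.002322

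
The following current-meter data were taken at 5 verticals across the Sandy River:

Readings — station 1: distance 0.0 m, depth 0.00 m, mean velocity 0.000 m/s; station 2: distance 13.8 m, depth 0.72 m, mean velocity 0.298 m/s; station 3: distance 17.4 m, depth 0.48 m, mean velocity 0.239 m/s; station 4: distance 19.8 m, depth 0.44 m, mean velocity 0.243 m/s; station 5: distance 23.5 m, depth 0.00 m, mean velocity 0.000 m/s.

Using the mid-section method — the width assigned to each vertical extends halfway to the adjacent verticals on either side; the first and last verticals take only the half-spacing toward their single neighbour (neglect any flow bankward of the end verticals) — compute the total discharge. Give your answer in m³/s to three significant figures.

2.54 m³/s

w_2 = (17.4 − 0.0)/2 = 8.7 m; q_2 = 0.298 × 0.72 × 8.7 = 1.867 m³/s
w_3 = (19.8 − 13.8)/2 = 3 m; q_3 = 0.239 × 0.48 × 3 = 0.3442 m³/s
w_4 = (23.5 − 17.4)/2 = 3.05 m; q_4 = 0.243 × 0.44 × 3.05 = 0.3261 m³/s
Stations 1, 5 contribute zero (depth or velocity is 0).
Q = Σ qᵢ = 2.537 m³/s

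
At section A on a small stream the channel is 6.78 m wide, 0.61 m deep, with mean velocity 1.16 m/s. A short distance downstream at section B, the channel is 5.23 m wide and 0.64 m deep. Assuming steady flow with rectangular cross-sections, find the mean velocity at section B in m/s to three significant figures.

Q = A₁V₁ = (6.78×0.61) × 1.16 = 4.798 m³/s
A₂ = 5.23 × 0.64 = 3.347 m²
V₂ = Q/A₂ = 4.798/3.347 = 1.433 m/s

1.43 m/s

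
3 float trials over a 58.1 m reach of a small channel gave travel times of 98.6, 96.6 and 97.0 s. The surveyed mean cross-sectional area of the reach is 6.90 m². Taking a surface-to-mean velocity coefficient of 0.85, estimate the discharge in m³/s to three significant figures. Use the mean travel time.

t̄ = (98.6 + 96.6 + 97.0) / 3 = 97.4 s
v_surface = L / t̄ = 58.1 / 97.4 = 0.5965 m/s
v_mean = 0.85 × 0.5965 = 0.5070 m/s
Q = A × v_mean = 6.90 × 0.5070 = 3.499 m³/s

3.50 m³/s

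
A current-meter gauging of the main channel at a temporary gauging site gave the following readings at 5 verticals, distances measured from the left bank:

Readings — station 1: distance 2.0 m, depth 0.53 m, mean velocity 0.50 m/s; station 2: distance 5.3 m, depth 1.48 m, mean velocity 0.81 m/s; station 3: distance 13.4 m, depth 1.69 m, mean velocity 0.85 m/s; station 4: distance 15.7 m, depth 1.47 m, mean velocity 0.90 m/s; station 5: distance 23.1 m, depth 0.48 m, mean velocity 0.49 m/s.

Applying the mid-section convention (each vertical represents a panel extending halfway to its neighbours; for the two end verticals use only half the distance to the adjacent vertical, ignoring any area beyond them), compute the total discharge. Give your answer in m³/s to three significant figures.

22.0 m³/s

w_1 = (5.3 − 2.0)/2 = 1.65 m; q_1 = 0.50 × 0.53 × 1.65 = 0.4373 m³/s
w_2 = (13.4 − 2.0)/2 = 5.7 m; q_2 = 0.81 × 1.48 × 5.7 = 6.833 m³/s
w_3 = (15.7 − 5.3)/2 = 5.2 m; q_3 = 0.85 × 1.69 × 5.2 = 7.470 m³/s
w_4 = (23.1 − 13.4)/2 = 4.85 m; q_4 = 0.90 × 1.47 × 4.85 = 6.417 m³/s
w_5 = (23.1 − 15.7)/2 = 3.7 m; q_5 = 0.49 × 0.48 × 3.7 = 0.8702 m³/s
Q = Σ qᵢ = 22.03 m³/s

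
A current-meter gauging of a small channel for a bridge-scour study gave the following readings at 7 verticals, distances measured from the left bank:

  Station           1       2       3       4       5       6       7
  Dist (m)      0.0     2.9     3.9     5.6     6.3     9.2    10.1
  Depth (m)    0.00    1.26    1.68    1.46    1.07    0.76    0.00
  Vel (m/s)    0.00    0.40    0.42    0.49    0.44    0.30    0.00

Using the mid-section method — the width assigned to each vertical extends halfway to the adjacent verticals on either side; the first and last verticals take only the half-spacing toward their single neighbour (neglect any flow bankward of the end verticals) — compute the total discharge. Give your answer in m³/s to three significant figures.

4.07 m³/s

w_2 = (3.9 − 0.0)/2 = 1.95 m; q_2 = 0.40 × 1.26 × 1.95 = 0.9828 m³/s
w_3 = (5.6 − 2.9)/2 = 1.35 m; q_3 = 0.42 × 1.68 × 1.35 = 0.9526 m³/s
w_4 = (6.3 − 3.9)/2 = 1.2 m; q_4 = 0.49 × 1.46 × 1.2 = 0.8585 m³/s
w_5 = (9.2 − 5.6)/2 = 1.8 m; q_5 = 0.44 × 1.07 × 1.8 = 0.8474 m³/s
w_6 = (10.1 − 6.3)/2 = 1.9 m; q_6 = 0.30 × 0.76 × 1.9 = 0.4332 m³/s
Stations 1, 7 contribute zero (depth or velocity is 0).
Q = Σ qᵢ = 4.074 m³/s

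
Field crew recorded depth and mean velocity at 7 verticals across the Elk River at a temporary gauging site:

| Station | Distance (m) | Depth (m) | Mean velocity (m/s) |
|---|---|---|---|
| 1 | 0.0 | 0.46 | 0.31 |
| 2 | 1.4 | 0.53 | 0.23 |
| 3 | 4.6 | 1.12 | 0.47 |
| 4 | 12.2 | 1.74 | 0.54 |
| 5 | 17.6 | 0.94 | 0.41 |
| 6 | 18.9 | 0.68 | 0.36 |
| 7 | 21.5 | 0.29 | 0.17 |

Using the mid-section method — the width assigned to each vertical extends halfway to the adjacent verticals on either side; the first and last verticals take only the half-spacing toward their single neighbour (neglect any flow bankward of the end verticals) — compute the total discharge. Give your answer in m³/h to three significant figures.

w_1 = (1.4 − 0.0)/2 = 0.7 m; q_1 = 0.31 × 0.46 × 0.7 = 0.09982 m³/s
w_2 = (4.6 − 0.0)/2 = 2.3 m; q_2 = 0.23 × 0.53 × 2.3 = 0.2804 m³/s
w_3 = (12.2 − 1.4)/2 = 5.4 m; q_3 = 0.47 × 1.12 × 5.4 = 2.843 m³/s
w_4 = (17.6 − 4.6)/2 = 6.5 m; q_4 = 0.54 × 1.74 × 6.5 = 6.107 m³/s
w_5 = (18.9 − 12.2)/2 = 3.35 m; q_5 = 0.41 × 0.94 × 3.35 = 1.291 m³/s
w_6 = (21.5 − 17.6)/2 = 1.95 m; q_6 = 0.36 × 0.68 × 1.95 = 0.4774 m³/s
w_7 = (21.5 − 18.9)/2 = 1.3 m; q_7 = 0.17 × 0.29 × 1.3 = 0.06409 m³/s
Q = Σ qᵢ = 11.16 m³/s
= 11.16 × 3600 = 40190 m³/h

40200 m³/h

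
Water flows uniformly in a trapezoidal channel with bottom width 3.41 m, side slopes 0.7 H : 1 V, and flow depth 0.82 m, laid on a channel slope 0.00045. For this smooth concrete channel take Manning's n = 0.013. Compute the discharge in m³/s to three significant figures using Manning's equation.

3.81 m³/s

A = (b + z·y)·y = (3.41 + 0.7×0.82)×0.82 = 3.267 m²
P = b + 2y√(1+z²) = 3.41 + 2×0.82×√(1+0.7²) = 5.412 m
R = A/P = 3.267/5.412 = 0.6037 m
Q = (1/n)·A·R^(2/3)·S^(1/2) = (1/0.013) × 3.267 × 0.6037^(2/3) × 0.00045^(1/2) = 3.808 m³/s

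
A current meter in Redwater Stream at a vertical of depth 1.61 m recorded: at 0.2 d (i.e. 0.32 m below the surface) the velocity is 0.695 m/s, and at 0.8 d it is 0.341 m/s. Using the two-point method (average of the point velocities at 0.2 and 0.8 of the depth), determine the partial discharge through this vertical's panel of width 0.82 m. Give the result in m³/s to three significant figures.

v̄ = (0.695 + 0.341) / 2 = 0.5180 m/s
q = v̄ × d × w = 0.5180 × 1.61 × 0.82 = 0.6839 m³/s

0.684 m³/s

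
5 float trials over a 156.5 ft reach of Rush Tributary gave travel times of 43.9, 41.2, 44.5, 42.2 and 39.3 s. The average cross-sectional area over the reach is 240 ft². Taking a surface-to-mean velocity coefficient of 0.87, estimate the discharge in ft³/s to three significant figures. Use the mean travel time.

t̄ = (43.9 + 41.2 + 44.5 + 42.2 + 39.3) / 5 = 42.22 s
v_surface = L / t̄ = 156.5 / 42.22 = 3.707 ft/s
v_mean = 0.87 × 3.707 = 3.225 ft/s
Q = A × v_mean = 240 × 3.225 = 774.0 ft³/s

774 ft³/s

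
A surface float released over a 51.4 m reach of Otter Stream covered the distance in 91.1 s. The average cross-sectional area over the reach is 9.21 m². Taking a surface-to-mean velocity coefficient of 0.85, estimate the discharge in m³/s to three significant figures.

v_surface = L / t̄ = 51.4 / 91.1 = 0.5642 m/s
v_mean = 0.85 × 0.5642 = 0.4796 m/s
Q = A × v_mean = 9.21 × 0.4796 = 4.417 m³/s

4.42 m³/s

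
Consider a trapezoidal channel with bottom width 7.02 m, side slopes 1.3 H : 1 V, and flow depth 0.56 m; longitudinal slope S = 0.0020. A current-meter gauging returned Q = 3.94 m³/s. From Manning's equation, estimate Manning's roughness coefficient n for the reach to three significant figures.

0.0306

A = (b + z·y)·y = (7.02 + 1.3×0.56)×0.56 = 4.339 m²
P = b + 2y√(1+z²) = 7.02 + 2×0.56×√(1+1.3²) = 8.857 m
R = A/P = 4.339/8.857 = 0.4899 m
n = (1/Q)·A·R^(2/3)·S^(1/2) = (1/3.94) × 4.339 × 0.6214 × 0.04472 = 0.03061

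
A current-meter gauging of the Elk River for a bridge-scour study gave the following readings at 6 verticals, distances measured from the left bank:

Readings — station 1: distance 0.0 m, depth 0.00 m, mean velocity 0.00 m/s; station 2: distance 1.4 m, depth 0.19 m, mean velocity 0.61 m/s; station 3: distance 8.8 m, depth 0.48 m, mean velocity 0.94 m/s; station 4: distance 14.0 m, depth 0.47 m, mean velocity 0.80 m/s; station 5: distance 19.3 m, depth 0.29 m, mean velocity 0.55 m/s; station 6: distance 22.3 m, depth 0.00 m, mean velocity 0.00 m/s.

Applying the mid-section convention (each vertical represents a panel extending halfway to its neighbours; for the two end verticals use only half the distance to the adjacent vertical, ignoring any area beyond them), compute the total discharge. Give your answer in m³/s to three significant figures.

5.99 m³/s

w_2 = (8.8 − 0.0)/2 = 4.4 m; q_2 = 0.61 × 0.19 × 4.4 = 0.5100 m³/s
w_3 = (14.0 − 1.4)/2 = 6.3 m; q_3 = 0.94 × 0.48 × 6.3 = 2.843 m³/s
w_4 = (19.3 − 8.8)/2 = 5.25 m; q_4 = 0.80 × 0.47 × 5.25 = 1.974 m³/s
w_5 = (22.3 − 14.0)/2 = 4.15 m; q_5 = 0.55 × 0.29 × 4.15 = 0.6619 m³/s
Stations 1, 6 contribute zero (depth or velocity is 0).
Q = Σ qᵢ = 5.988 m³/s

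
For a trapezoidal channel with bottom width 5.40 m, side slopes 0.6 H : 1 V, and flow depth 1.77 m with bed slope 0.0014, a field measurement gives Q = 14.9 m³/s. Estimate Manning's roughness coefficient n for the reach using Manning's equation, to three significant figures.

A = (b + z·y)·y = (5.40 + 0.6×1.77)×1.77 = 11.44 m²
P = b + 2y√(1+z²) = 5.40 + 2×1.77×√(1+0.6²) = 9.528 m
R = A/P = 11.44/9.528 = 1.200 m
n = (1/Q)·A·R^(2/3)·S^(1/2) = (1/14.9) × 11.44 × 1.129 × 0.03742 = 0.03244

0.0324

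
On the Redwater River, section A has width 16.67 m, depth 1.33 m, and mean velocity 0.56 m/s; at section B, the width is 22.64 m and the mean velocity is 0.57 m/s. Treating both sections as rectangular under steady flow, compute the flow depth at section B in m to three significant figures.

0.962 m

Q = A₁V₁ = (16.67×1.33) × 0.56 = 12.42 m³/s
d₂ = Q/(b₂ V₂) = 12.42/(22.64×0.57) = 0.9621 m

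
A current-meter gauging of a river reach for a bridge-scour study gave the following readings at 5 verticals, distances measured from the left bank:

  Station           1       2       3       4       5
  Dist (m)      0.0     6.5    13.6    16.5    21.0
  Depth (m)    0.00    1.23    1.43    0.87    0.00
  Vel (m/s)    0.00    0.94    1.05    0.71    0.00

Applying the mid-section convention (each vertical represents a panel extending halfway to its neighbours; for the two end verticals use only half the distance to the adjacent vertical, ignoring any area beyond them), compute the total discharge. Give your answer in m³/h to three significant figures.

w_2 = (13.6 − 0.0)/2 = 6.8 m; q_2 = 0.94 × 1.23 × 6.8 = 7.862 m³/s
w_3 = (16.5 − 6.5)/2 = 5 m; q_3 = 1.05 × 1.43 × 5 = 7.508 m³/s
w_4 = (21.0 − 13.6)/2 = 3.7 m; q_4 = 0.71 × 0.87 × 3.7 = 2.285 m³/s
Stations 1, 5 contribute zero (depth or velocity is 0).
Q = Σ qᵢ = 17.66 m³/s
= 17.66 × 3600 = 63560 m³/h

63600 m³/h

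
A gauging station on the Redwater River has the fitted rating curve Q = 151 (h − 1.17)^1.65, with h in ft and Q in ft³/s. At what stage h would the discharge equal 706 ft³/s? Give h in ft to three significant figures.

h − h₀ = (Q/C)^(1/b) = (706/151)^(1/1.65) = 2.547 ft
h = 1.17 + 2.547 = 3.717 ft

3.72 ft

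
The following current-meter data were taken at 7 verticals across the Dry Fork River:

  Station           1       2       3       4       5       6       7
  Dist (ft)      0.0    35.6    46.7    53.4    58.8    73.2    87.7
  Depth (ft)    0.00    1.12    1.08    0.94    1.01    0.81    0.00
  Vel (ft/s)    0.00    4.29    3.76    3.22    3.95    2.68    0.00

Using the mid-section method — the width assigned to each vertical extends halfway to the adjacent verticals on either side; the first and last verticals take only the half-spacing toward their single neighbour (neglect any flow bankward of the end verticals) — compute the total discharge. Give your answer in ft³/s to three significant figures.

238 ft³/s

w_2 = (46.7 − 0.0)/2 = 23.35 ft; q_2 = 4.29 × 1.12 × 23.35 = 112.2 ft³/s
w_3 = (53.4 − 35.6)/2 = 8.9 ft; q_3 = 3.76 × 1.08 × 8.9 = 36.14 ft³/s
w_4 = (58.8 − 46.7)/2 = 6.05 ft; q_4 = 3.22 × 0.94 × 6.05 = 18.31 ft³/s
w_5 = (73.2 − 53.4)/2 = 9.9 ft; q_5 = 3.95 × 1.01 × 9.9 = 39.50 ft³/s
w_6 = (87.7 − 58.8)/2 = 14.45 ft; q_6 = 2.68 × 0.81 × 14.45 = 31.37 ft³/s
Stations 1, 7 contribute zero (depth or velocity is 0).
Q = Σ qᵢ = 237.5 ft³/s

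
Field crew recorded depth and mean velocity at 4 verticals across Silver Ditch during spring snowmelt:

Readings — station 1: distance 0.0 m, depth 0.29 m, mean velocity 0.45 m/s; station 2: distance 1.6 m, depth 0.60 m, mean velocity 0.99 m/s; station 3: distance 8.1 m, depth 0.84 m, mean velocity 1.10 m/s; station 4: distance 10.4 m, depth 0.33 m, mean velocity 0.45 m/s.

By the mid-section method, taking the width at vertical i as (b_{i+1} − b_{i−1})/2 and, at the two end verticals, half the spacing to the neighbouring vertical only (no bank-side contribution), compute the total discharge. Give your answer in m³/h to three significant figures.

w_1 = (1.6 − 0.0)/2 = 0.8 m; q_1 = 0.45 × 0.29 × 0.8 = 0.1044 m³/s
w_2 = (8.1 − 0.0)/2 = 4.05 m; q_2 = 0.99 × 0.60 × 4.05 = 2.406 m³/s
w_3 = (10.4 − 1.6)/2 = 4.4 m; q_3 = 1.10 × 0.84 × 4.4 = 4.066 m³/s
w_4 = (10.4 − 8.1)/2 = 1.15 m; q_4 = 0.45 × 0.33 × 1.15 = 0.1708 m³/s
Q = Σ qᵢ = 6.746 m³/s
= 6.746 × 3600 = 24290 m³/h

24300 m³/h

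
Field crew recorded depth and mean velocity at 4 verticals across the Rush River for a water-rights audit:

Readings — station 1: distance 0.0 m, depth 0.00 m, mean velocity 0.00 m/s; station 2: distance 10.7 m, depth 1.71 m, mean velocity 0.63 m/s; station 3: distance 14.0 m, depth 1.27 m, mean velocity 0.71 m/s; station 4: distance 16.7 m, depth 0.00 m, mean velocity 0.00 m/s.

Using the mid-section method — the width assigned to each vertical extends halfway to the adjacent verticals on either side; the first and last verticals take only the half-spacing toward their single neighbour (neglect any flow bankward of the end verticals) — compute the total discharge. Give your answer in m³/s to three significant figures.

10.2 m³/s

w_2 = (14.0 − 0.0)/2 = 7 m; q_2 = 0.63 × 1.71 × 7 = 7.541 m³/s
w_3 = (16.7 − 10.7)/2 = 3 m; q_3 = 0.71 × 1.27 × 3 = 2.705 m³/s
Stations 1, 4 contribute zero (depth or velocity is 0).
Q = Σ qᵢ = 10.25 m³/s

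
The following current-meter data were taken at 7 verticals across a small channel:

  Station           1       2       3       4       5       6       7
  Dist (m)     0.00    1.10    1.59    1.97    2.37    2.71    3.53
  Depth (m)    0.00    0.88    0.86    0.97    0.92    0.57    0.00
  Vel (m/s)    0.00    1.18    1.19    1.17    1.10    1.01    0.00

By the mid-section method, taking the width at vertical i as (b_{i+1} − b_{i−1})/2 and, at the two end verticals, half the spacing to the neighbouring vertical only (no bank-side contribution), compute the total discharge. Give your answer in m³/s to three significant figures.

w_2 = (1.59 − 0.00)/2 = 0.795 m; q_2 = 1.18 × 0.88 × 0.795 = 0.8255 m³/s
w_3 = (1.97 − 1.10)/2 = 0.435 m; q_3 = 1.19 × 0.86 × 0.435 = 0.4452 m³/s
w_4 = (2.37 − 1.59)/2 = 0.39 m; q_4 = 1.17 × 0.97 × 0.39 = 0.4426 m³/s
w_5 = (2.71 − 1.97)/2 = 0.37 m; q_5 = 1.10 × 0.92 × 0.37 = 0.3744 m³/s
w_6 = (3.53 − 2.37)/2 = 0.58 m; q_6 = 1.01 × 0.57 × 0.58 = 0.3339 m³/s
Stations 1, 7 contribute zero (depth or velocity is 0).
Q = Σ qᵢ = 2.422 m³/s

2.42 m³/s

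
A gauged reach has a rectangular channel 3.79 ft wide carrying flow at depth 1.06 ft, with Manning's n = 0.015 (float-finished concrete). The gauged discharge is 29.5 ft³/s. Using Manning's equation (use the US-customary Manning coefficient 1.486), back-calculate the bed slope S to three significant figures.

A = b·y = 3.79 × 1.06 = 4.017 ft²
P = b + 2y = 3.79 + 2×1.06 = 5.910 ft
R = A/P = 4.017/5.910 = 0.6798 ft
S = (Q·n / (1.486·A·R^(2/3)))² = (29.5×0.015 / (1.486×4.017×0.7731))² = 0.009192

0.00919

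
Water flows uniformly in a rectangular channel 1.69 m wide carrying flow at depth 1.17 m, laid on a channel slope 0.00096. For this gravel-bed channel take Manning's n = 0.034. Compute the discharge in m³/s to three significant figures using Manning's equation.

A = b·y = 1.69 × 1.17 = 1.977 m²
P = b + 2y = 1.69 + 2×1.17 = 4.030 m
R = A/P = 1.977/4.030 = 0.4906 m
Q = (1/n)·A·R^(2/3)·S^(1/2) = (1/0.034) × 1.977 × 0.4906^(2/3) × 0.00096^(1/2) = 1.121 m³/s

1.12 m³/s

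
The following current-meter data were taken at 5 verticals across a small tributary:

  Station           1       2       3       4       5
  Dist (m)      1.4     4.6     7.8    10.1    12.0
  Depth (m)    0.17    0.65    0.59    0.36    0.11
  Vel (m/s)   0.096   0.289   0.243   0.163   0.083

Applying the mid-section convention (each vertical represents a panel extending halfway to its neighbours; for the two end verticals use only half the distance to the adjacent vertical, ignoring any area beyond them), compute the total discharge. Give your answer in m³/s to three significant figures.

1.15 m³/s

w_1 = (4.6 − 1.4)/2 = 1.6 m; q_1 = 0.096 × 0.17 × 1.6 = 0.02611 m³/s
w_2 = (7.8 − 1.4)/2 = 3.2 m; q_2 = 0.289 × 0.65 × 3.2 = 0.6011 m³/s
w_3 = (10.1 − 4.6)/2 = 2.75 m; q_3 = 0.243 × 0.59 × 2.75 = 0.3943 m³/s
w_4 = (12.0 − 7.8)/2 = 2.1 m; q_4 = 0.163 × 0.36 × 2.1 = 0.1232 m³/s
w_5 = (12.0 − 10.1)/2 = 0.95 m; q_5 = 0.083 × 0.11 × 0.95 = 0.008674 m³/s
Q = Σ qᵢ = 1.153 m³/s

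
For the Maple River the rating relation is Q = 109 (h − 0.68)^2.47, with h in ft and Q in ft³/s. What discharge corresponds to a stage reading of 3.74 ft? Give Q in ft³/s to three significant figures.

1730 ft³/s

Q = 109 × (3.74 − 0.68)^2.47 = 109 × 3.06^2.47 = 1726 ft³/s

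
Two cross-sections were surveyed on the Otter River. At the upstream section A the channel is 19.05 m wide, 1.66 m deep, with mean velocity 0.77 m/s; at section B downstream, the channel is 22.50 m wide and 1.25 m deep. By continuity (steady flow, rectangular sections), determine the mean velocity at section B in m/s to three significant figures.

Q = A₁V₁ = (19.05×1.66) × 0.77 = 24.35 m³/s
A₂ = 22.50 × 1.25 = 28.13 m²
V₂ = Q/A₂ = 24.35/28.13 = 0.8658 m/s

0.866 m/s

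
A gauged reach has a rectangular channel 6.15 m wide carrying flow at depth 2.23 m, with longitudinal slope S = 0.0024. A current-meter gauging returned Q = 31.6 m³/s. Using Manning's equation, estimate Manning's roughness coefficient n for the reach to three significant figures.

A = b·y = 6.15 × 2.23 = 13.71 m²
P = b + 2y = 6.15 + 2×2.23 = 10.61 m
R = A/P = 13.71/10.61 = 1.293 m
n = (1/Q)·A·R^(2/3)·S^(1/2) = (1/31.6) × 13.71 × 1.187 × 0.04899 = 0.02523

0.0252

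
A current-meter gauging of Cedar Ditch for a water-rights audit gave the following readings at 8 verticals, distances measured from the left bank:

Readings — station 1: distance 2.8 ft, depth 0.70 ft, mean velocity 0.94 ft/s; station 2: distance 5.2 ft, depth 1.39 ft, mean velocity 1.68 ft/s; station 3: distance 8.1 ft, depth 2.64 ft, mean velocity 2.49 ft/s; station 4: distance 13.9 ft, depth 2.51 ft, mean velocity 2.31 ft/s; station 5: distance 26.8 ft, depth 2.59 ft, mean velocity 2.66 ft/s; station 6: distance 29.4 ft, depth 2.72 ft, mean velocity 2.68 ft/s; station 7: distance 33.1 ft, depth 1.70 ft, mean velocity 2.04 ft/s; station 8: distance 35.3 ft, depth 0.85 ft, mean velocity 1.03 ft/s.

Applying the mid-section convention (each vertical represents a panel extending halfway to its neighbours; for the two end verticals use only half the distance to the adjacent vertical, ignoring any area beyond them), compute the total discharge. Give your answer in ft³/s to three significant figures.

w_1 = (5.2 − 2.8)/2 = 1.2 ft; q_1 = 0.94 × 0.70 × 1.2 = 0.7896 ft³/s
w_2 = (8.1 − 2.8)/2 = 2.65 ft; q_2 = 1.68 × 1.39 × 2.65 = 6.188 ft³/s
w_3 = (13.9 − 5.2)/2 = 4.35 ft; q_3 = 2.49 × 2.64 × 4.35 = 28.60 ft³/s
w_4 = (26.8 − 8.1)/2 = 9.35 ft; q_4 = 2.31 × 2.51 × 9.35 = 54.21 ft³/s
w_5 = (29.4 − 13.9)/2 = 7.75 ft; q_5 = 2.66 × 2.59 × 7.75 = 53.39 ft³/s
w_6 = (33.1 − 26.8)/2 = 3.15 ft; q_6 = 2.68 × 2.72 × 3.15 = 22.96 ft³/s
w_7 = (35.3 − 29.4)/2 = 2.95 ft; q_7 = 2.04 × 1.70 × 2.95 = 10.23 ft³/s
w_8 = (35.3 − 33.1)/2 = 1.1 ft; q_8 = 1.03 × 0.85 × 1.1 = 0.9631 ft³/s
Q = Σ qᵢ = 177.3 ft³/s

177 ft³/s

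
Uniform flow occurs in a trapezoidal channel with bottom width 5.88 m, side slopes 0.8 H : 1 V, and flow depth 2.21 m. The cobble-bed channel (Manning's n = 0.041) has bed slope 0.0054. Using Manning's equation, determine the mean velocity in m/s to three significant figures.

2.31 m/s

A = (b + z·y)·y = (5.88 + 0.8×2.21)×2.21 = 16.90 m²
P = b + 2y√(1+z²) = 5.88 + 2×2.21×√(1+0.8²) = 11.54 m
R = A/P = 16.90/11.54 = 1.465 m
Q = (1/n)·A·R^(2/3)·S^(1/2) = (1/0.041) × 16.90 × 1.465^(2/3) × 0.0054^(1/2) = 39.07 m³/s
V = Q/A = 39.07/16.90 = 2.311 m/s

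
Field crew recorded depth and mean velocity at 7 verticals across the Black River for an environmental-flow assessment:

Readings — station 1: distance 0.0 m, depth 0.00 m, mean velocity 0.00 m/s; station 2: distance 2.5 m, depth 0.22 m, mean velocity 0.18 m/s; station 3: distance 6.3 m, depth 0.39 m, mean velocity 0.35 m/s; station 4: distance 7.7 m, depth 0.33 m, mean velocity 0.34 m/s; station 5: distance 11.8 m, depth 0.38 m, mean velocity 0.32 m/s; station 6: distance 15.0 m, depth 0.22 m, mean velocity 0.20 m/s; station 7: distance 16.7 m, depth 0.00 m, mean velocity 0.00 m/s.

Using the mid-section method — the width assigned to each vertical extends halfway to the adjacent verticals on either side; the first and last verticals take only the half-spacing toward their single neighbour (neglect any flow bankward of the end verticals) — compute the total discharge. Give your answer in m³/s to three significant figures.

1.34 m³/s

w_2 = (6.3 − 0.0)/2 = 3.15 m; q_2 = 0.18 × 0.22 × 3.15 = 0.1247 m³/s
w_3 = (7.7 − 2.5)/2 = 2.6 m; q_3 = 0.35 × 0.39 × 2.6 = 0.3549 m³/s
w_4 = (11.8 − 6.3)/2 = 2.75 m; q_4 = 0.34 × 0.33 × 2.75 = 0.3086 m³/s
w_5 = (15.0 − 7.7)/2 = 3.65 m; q_5 = 0.32 × 0.38 × 3.65 = 0.4438 m³/s
w_6 = (16.7 − 11.8)/2 = 2.45 m; q_6 = 0.20 × 0.22 × 2.45 = 0.1078 m³/s
Stations 1, 7 contribute zero (depth or velocity is 0).
Q = Σ qᵢ = 1.340 m³/s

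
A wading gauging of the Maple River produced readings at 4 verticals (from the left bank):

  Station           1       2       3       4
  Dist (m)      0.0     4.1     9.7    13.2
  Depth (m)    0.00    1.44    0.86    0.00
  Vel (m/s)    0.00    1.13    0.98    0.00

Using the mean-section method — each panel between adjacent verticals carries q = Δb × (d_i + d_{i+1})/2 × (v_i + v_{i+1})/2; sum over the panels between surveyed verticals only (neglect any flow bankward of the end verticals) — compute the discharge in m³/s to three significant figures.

9.20 m³/s

Panel 1-2: Δb = 4.1 m, d̄ = (0.00+1.44)/2 = 0.72, v̄ = (0.00+1.13)/2 = 0.565 → q = 4.1×0.72×0.565 = 1.668 m³/s
Panel 2-3: Δb = 5.6 m, d̄ = (1.44+0.86)/2 = 1.15, v̄ = (1.13+0.98)/2 = 1.055 → q = 5.6×1.15×1.055 = 6.794 m³/s
Panel 3-4: Δb = 3.5 m, d̄ = (0.86+0.00)/2 = 0.43, v̄ = (0.98+0.00)/2 = 0.49 → q = 3.5×0.43×0.49 = 0.7375 m³/s
Q = Σ q = 9.200 m³/s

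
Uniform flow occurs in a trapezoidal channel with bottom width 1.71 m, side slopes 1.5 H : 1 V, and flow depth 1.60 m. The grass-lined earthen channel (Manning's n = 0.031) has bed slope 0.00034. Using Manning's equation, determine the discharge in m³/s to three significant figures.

A = (b + z·y)·y = (1.71 + 1.5×1.60)×1.60 = 6.576 m²
P = b + 2y√(1+z²) = 1.71 + 2×1.60×√(1+1.5²) = 7.479 m
R = A/P = 6.576/7.479 = 0.8793 m
Q = (1/n)·A·R^(2/3)·S^(1/2) = (1/0.031) × 6.576 × 0.8793^(2/3) × 0.00034^(1/2) = 3.590 m³/s

3.59 m³/s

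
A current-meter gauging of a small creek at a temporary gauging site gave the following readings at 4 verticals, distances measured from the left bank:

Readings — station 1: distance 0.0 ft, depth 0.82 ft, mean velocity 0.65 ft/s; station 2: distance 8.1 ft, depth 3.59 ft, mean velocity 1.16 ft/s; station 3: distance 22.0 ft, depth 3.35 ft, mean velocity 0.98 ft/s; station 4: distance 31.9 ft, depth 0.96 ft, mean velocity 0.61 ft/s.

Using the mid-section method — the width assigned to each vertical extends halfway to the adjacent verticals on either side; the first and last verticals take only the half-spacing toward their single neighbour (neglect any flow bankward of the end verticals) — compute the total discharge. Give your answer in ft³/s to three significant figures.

89.9 ft³/s

w_1 = (8.1 − 0.0)/2 = 4.05 ft; q_1 = 0.65 × 0.82 × 4.05 = 2.159 ft³/s
w_2 = (22.0 − 0.0)/2 = 11 ft; q_2 = 1.16 × 3.59 × 11 = 45.81 ft³/s
w_3 = (31.9 − 8.1)/2 = 11.9 ft; q_3 = 0.98 × 3.35 × 11.9 = 39.07 ft³/s
w_4 = (31.9 − 22.0)/2 = 4.95 ft; q_4 = 0.61 × 0.96 × 4.95 = 2.899 ft³/s
Q = Σ qᵢ = 89.93 ft³/s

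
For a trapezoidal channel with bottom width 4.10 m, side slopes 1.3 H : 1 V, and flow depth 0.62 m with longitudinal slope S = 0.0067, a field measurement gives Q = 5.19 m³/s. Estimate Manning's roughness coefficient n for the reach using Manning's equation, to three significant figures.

A = (b + z·y)·y = (4.10 + 1.3×0.62)×0.62 = 3.042 m²
P = b + 2y√(1+z²) = 4.10 + 2×0.62×√(1+1.3²) = 6.134 m
R = A/P = 3.042/6.134 = 0.4959 m
n = (1/Q)·A·R^(2/3)·S^(1/2) = (1/5.19) × 3.042 × 0.6265 × 0.08185 = 0.03006

0.0301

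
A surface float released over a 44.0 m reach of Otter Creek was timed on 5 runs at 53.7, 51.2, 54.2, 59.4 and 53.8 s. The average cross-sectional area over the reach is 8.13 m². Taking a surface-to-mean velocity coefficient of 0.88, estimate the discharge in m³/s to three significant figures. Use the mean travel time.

5.78 m³/s

t̄ = (53.7 + 51.2 + 54.2 + 59.4 + 53.8) / 5 = 54.46 s
v_surface = L / t̄ = 44.0 / 54.46 = 0.8079 m/s
v_mean = 0.88 × 0.8079 = 0.7110 m/s
Q = A × v_mean = 8.13 × 0.7110 = 5.780 m³/s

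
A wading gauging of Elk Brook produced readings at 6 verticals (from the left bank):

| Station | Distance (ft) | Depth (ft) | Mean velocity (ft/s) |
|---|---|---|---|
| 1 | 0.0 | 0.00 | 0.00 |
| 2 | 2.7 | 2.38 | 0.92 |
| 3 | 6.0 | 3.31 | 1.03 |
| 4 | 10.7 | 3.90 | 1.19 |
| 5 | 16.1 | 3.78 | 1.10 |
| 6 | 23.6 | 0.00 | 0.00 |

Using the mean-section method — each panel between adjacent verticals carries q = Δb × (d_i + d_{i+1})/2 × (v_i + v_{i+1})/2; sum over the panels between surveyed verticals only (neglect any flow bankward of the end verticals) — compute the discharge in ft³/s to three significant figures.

61.0 ft³/s

Panel 1-2: Δb = 2.7 ft, d̄ = (0.00+2.38)/2 = 1.19, v̄ = (0.00+0.92)/2 = 0.46 → q = 2.7×1.19×0.46 = 1.478 ft³/s
Panel 2-3: Δb = 3.3 ft, d̄ = (2.38+3.31)/2 = 2.845, v̄ = (0.92+1.03)/2 = 0.975 → q = 3.3×2.845×0.975 = 9.154 ft³/s
Panel 3-4: Δb = 4.7 ft, d̄ = (3.31+3.90)/2 = 3.605, v̄ = (1.03+1.19)/2 = 1.11 → q = 4.7×3.605×1.11 = 18.81 ft³/s
Panel 4-5: Δb = 5.4 ft, d̄ = (3.90+3.78)/2 = 3.84, v̄ = (1.19+1.10)/2 = 1.145 → q = 5.4×3.84×1.145 = 23.74 ft³/s
Panel 5-6: Δb = 7.5 ft, d̄ = (3.78+0.00)/2 = 1.89, v̄ = (1.10+0.00)/2 = 0.55 → q = 7.5×1.89×0.55 = 7.796 ft³/s
Q = Σ q = 60.98 ft³/s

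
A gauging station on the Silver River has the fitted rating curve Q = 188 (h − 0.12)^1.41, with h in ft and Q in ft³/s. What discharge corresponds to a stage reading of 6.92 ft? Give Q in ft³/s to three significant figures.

Q = 188 × (6.92 − 0.12)^1.41 = 188 × 6.8^1.41 = 2805 ft³/s

2810 ft³/s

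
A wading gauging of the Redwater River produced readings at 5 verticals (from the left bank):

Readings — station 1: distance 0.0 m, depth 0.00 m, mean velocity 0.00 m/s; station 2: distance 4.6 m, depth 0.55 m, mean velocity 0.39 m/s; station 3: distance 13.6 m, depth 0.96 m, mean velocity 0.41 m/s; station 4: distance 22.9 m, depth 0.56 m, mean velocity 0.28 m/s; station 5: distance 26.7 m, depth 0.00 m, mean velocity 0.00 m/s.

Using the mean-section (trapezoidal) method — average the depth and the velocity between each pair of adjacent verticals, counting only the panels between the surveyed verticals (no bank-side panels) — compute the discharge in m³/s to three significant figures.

Panel 1-2: Δb = 4.6 m, d̄ = (0.00+0.55)/2 = 0.275, v̄ = (0.00+0.39)/2 = 0.195 → q = 4.6×0.275×0.195 = 0.2467 m³/s
Panel 2-3: Δb = 9 m, d̄ = (0.55+0.96)/2 = 0.755, v̄ = (0.39+0.41)/2 = 0.4 → q = 9×0.755×0.4 = 2.718 m³/s
Panel 3-4: Δb = 9.3 m, d̄ = (0.96+0.56)/2 = 0.76, v̄ = (0.41+0.28)/2 = 0.345 → q = 9.3×0.76×0.345 = 2.438 m³/s
Panel 4-5: Δb = 3.8 m, d̄ = (0.56+0.00)/2 = 0.28, v̄ = (0.28+0.00)/2 = 0.14 → q = 3.8×0.28×0.14 = 0.1490 m³/s
Q = Σ q = 5.552 m³/s

5.55 m³/s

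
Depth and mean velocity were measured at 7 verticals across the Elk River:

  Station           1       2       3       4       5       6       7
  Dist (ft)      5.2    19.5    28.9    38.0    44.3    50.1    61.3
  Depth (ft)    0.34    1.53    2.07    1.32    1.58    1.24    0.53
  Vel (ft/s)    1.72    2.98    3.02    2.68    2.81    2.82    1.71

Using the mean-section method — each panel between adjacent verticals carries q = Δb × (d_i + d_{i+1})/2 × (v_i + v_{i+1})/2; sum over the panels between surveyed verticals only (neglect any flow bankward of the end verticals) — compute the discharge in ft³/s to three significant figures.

Panel 1-2: Δb = 14.3 ft, d̄ = (0.34+1.53)/2 = 0.935, v̄ = (1.72+2.98)/2 = 2.35 → q = 14.3×0.935×2.35 = 31.42 ft³/s
Panel 2-3: Δb = 9.4 ft, d̄ = (1.53+2.07)/2 = 1.8, v̄ = (2.98+3.02)/2 = 3 → q = 9.4×1.8×3 = 50.76 ft³/s
Panel 3-4: Δb = 9.1 ft, d̄ = (2.07+1.32)/2 = 1.695, v̄ = (3.02+2.68)/2 = 2.85 → q = 9.1×1.695×2.85 = 43.96 ft³/s
Panel 4-5: Δb = 6.3 ft, d̄ = (1.32+1.58)/2 = 1.45, v̄ = (2.68+2.81)/2 = 2.745 → q = 6.3×1.45×2.745 = 25.08 ft³/s
Panel 5-6: Δb = 5.8 ft, d̄ = (1.58+1.24)/2 = 1.41, v̄ = (2.81+2.82)/2 = 2.815 → q = 5.8×1.41×2.815 = 23.02 ft³/s
Panel 6-7: Δb = 11.2 ft, d̄ = (1.24+0.53)/2 = 0.885, v̄ = (2.82+1.71)/2 = 2.265 → q = 11.2×0.885×2.265 = 22.45 ft³/s
Q = Σ q = 196.7 ft³/s

197 ft³/s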